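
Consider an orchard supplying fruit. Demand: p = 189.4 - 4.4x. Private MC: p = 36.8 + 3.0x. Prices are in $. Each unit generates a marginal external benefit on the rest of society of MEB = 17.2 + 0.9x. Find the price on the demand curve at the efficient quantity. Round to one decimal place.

Social marginal cost = private MC − MEB = 19.6 + 2.1x.
Set SMC = demand: 19.6 + 2.1x = 189.4 - 4.4x → x* = 26.1231.
Consumer price on the demand curve at x*: 189.4 − 4.4×26.1231 = 74.4584.

P = $74.5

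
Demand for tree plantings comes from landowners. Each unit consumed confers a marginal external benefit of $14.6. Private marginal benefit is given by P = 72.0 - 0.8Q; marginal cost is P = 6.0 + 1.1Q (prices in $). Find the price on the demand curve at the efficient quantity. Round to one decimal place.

P = $38.1

Social marginal benefit = demand + MEB = 86.6 - 0.8Q.
Set SMB = MC: 86.6 - 0.8Q = 6.0 + 1.1Q → Q* = 42.4211.
Consumer price on the demand curve at Q*: 72.0 − 0.8×42.4211 = 38.0631.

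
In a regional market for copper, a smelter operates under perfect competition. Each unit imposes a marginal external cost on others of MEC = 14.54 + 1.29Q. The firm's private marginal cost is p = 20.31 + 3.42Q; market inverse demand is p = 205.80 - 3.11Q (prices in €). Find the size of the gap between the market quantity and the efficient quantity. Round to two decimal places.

Market equilibrium (private): 20.31 + 3.42Q = 205.80 - 3.11Q → Q_m = 28.4058.
Social marginal cost = private MC + MEC = 34.85 + 4.71Q.
Set SMC = demand: 34.85 + 4.71Q = 205.80 - 3.11Q → Q* = 21.8606.
Gap = |28.4058 − 21.8606| = 6.5452.

6.55 units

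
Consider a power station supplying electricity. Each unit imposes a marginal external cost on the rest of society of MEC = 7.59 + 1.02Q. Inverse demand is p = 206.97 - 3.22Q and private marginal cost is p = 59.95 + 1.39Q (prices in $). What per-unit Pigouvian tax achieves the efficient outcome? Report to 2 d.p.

Social marginal cost = private MC + MEC = 67.54 + 2.41Q.
Set SMC = demand: 67.54 + 2.41Q = 206.97 - 3.22Q → Q* = 24.7655.
The Pigouvian tax equals MEC at Q*: 7.59 + 1.02×24.7655 = 32.8508.

tax = $32.85 per unit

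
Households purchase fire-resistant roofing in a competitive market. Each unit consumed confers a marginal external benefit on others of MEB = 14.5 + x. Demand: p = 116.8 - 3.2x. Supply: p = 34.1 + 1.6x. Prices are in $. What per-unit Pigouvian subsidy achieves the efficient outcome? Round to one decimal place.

subsidy = $40.1 per unit

Social marginal benefit = demand + MEB = 131.3 - 2.2x.
Set SMB = MC: 131.3 - 2.2x = 34.1 + 1.6x → x* = 25.5789.
The Pigouvian subsidy equals MEB at x*: 14.5 + 1.0×25.5789 = 40.0789.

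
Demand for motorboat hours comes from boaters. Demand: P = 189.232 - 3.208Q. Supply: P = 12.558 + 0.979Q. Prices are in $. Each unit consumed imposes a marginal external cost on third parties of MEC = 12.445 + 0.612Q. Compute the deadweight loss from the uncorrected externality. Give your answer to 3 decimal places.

Market equilibrium (private): 12.558 + 0.979Q = 189.232 - 3.208Q → Q_m = 42.1958.
Social marginal benefit = demand − MEC = 176.787 - 3.820Q.
Set SMB = MC: 176.787 - 3.820Q = 12.558 + 0.979Q → Q* = 34.2215.
Between Q* and Q_m the wedge MC − SMB runs linearly from 0 to MEC(Q_m), so the loss is a triangle.
DWL = ½ × 7.9743 × 38.2689 = 152.5838.

DWL = $152.584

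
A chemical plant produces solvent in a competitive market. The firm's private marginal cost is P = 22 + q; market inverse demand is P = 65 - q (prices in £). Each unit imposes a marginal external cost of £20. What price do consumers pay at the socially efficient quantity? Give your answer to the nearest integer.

Social marginal cost = private MC + MEC = 42 + q.
Set SMC = demand: 42 + q = 65 - q → q* = 11.5000.
Consumer price on the demand curve at q*: 65 − 1×11.5000 = 53.5000.

P = £54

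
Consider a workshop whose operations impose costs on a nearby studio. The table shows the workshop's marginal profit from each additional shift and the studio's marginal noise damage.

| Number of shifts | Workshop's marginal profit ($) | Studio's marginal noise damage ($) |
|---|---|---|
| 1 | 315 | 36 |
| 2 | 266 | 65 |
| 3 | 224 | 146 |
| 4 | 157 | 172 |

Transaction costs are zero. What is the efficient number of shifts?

Bargaining reaches the level where marginal profit last exceeds marginal noise damage.
That holds through level 3 (224 ≥ 146) but not at 4 (157 < 172).

3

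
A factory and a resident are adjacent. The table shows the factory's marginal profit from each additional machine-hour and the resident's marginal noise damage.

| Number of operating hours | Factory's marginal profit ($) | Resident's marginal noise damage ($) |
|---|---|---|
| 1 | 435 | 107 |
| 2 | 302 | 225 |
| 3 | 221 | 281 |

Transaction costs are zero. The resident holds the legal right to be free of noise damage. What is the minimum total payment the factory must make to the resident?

Efficient level: marginal profit ≥ marginal noise damage through level 2, so k* = 2.
With the resident holding the right, the factory must at least compensate total damage at k*: 107 + 225 = 332.

$332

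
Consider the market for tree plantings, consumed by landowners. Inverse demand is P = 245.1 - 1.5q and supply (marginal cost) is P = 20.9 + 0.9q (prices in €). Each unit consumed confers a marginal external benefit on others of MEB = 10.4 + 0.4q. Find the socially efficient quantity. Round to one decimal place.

q* = 117.3

Social marginal benefit = demand + MEB = 255.5 - 1.1q.
Set SMB = MC: 255.5 - 1.1q = 20.9 + 0.9q → q* = 117.3000.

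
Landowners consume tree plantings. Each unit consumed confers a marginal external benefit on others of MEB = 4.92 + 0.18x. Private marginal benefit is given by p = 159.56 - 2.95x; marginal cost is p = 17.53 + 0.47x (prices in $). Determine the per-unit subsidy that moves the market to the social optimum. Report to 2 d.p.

Social marginal benefit = demand + MEB = 164.48 - 2.77x.
Set SMB = MC: 164.48 - 2.77x = 17.53 + 0.47x → x* = 45.3549.
The Pigouvian subsidy equals MEB at x*: 4.92 + 0.18×45.3549 = 13.0839.

subsidy = $13.08 per unit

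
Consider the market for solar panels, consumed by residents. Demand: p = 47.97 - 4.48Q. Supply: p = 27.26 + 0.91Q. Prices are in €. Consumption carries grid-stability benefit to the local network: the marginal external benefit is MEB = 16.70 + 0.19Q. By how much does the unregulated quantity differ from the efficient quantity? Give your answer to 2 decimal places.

Market equilibrium (private): 27.26 + 0.91Q = 47.97 - 4.48Q → Q_m = 3.8423.
Social marginal benefit = demand + MEB = 64.67 - 4.29Q.
Set SMB = MC: 64.67 - 4.29Q = 27.26 + 0.91Q → Q* = 7.1942.
Gap = |3.8423 − 7.1942| = 3.3519.

3.35 units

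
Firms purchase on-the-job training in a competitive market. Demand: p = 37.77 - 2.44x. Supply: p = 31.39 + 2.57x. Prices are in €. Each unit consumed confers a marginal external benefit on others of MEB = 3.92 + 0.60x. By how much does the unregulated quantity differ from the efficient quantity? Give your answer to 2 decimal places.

1.06 units

Market equilibrium (private): 31.39 + 2.57x = 37.77 - 2.44x → x_m = 1.2735.
Social marginal benefit = demand + MEB = 41.69 - 1.84x.
Set SMB = MC: 41.69 - 1.84x = 31.39 + 2.57x → x* = 2.3356.
Gap = |1.2735 − 2.3356| = 1.0621.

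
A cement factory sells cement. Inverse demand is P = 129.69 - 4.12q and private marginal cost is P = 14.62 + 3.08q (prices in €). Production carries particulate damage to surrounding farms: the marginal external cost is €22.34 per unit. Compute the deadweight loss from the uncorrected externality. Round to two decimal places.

Market equilibrium (private): 14.62 + 3.08q = 129.69 - 4.12q → q_m = 15.9819.
Social marginal cost = private MC + MEC = 36.96 + 3.08q.
Set SMC = demand: 36.96 + 3.08q = 129.69 - 4.12q → q* = 12.8792.
The loss is the area between SMC and demand from q* to q_m; with linear curves that's a triangle of height MEC(q_m).
DWL = ½ × 3.1027 × 22.3400 = 34.6572.

DWL = €34.66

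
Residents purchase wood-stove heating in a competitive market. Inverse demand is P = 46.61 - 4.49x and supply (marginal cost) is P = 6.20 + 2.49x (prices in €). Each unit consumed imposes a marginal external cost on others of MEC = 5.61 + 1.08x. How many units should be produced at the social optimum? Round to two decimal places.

Social marginal benefit = demand − MEC = 41.00 - 5.57x.
Set SMB = MC: 41.00 - 5.57x = 6.20 + 2.49x → x* = 4.3176.

x* = 4.32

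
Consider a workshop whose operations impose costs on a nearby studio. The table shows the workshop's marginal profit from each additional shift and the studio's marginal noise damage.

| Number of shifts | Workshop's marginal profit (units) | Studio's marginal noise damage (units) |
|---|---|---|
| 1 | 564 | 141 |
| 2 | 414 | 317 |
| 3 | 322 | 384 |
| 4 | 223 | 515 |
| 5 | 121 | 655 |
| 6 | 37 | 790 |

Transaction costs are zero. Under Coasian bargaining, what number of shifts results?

2

Bargaining reaches the level where marginal profit last exceeds marginal noise damage.
That holds through level 2 (414 ≥ 317) but not at 3 (322 < 384).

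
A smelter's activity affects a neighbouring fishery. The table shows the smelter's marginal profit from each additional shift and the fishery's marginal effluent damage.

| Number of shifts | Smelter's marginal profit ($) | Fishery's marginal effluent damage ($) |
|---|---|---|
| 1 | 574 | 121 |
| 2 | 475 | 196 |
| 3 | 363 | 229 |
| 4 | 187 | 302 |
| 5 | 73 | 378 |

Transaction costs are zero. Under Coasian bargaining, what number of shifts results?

3

Bargaining reaches the level where marginal profit last exceeds marginal effluent damage.
That holds through level 3 (363 ≥ 229) but not at 4 (187 < 302).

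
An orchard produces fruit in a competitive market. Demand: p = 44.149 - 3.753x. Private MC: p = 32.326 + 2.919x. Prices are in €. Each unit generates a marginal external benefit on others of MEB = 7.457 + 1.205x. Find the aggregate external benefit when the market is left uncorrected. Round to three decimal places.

€15.106

Market equilibrium (private): 32.326 + 2.919x = 44.149 - 3.753x → x_m = 1.7720.
Total external benefit = ∫₀^{x_m} (7.457 + 1.205x) dx = 7.457×1.7720 + ½×1.205×1.7720² = 15.1056.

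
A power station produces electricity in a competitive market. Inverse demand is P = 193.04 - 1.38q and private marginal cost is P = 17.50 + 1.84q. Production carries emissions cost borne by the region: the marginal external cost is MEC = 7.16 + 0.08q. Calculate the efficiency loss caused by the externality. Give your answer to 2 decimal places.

Market equilibrium (private): 17.50 + 1.84q = 193.04 - 1.38q → q_m = 54.5155.
Social marginal cost = private MC + MEC = 24.66 + 1.92q.
Set SMC = demand: 24.66 + 1.92q = 193.04 - 1.38q → q* = 51.0242.
Between q* and q_m the wedge SMC − demand runs linearly from 0 to MEC(q_m), so the loss is a triangle.
DWL = ½ × 3.4913 × 11.5212 = 20.1120.

DWL = 20.11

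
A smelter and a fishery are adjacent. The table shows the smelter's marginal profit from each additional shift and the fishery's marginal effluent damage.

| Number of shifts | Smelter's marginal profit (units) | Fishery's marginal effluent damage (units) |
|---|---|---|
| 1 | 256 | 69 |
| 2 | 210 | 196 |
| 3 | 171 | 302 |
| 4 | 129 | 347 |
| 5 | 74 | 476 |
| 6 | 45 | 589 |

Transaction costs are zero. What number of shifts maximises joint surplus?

2

Bargaining reaches the level where marginal profit last exceeds marginal effluent damage.
That holds through level 2 (210 ≥ 196) but not at 3 (171 < 302).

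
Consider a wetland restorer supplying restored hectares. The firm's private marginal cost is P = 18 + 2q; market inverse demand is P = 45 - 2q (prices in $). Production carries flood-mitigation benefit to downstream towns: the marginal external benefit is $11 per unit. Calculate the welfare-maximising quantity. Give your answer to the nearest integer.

Social marginal cost = private MC − MEB = 7 + 2q.
Set SMC = demand: 7 + 2q = 45 - 2q → q* = 9.5000.

q* = 10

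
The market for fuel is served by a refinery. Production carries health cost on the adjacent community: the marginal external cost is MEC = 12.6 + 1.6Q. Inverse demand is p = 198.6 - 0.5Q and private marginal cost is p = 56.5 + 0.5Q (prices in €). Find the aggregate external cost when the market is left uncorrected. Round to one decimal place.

€17944.4

Market equilibrium (private): 56.5 + 0.5Q = 198.6 - 0.5Q → Q_m = 142.1000.
Total external cost = ∫₀^{Q_m} (12.6 + 1.6Q) dQ = 12.6×142.1000 + ½×1.6×142.1000² = 17944.3880.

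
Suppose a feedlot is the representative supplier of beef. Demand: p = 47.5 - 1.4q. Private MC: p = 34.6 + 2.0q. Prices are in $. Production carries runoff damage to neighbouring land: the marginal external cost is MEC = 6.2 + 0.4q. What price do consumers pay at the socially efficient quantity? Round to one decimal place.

Social marginal cost = private MC + MEC = 40.8 + 2.4q.
Set SMC = demand: 40.8 + 2.4q = 47.5 - 1.4q → q* = 1.7632.
Consumer price on the demand curve at q*: 47.5 − 1.4×1.7632 = 45.0315.

P = $45.0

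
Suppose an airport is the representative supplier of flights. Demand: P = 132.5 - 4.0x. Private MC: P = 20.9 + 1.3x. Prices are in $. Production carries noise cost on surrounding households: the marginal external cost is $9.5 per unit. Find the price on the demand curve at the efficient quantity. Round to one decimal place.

P = $55.4

Social marginal cost = private MC + MEC = 30.4 + 1.3x.
Set SMC = demand: 30.4 + 1.3x = 132.5 - 4.0x → x* = 19.2642.
Consumer price on the demand curve at x*: 132.5 − 4.0×19.2642 = 55.4432.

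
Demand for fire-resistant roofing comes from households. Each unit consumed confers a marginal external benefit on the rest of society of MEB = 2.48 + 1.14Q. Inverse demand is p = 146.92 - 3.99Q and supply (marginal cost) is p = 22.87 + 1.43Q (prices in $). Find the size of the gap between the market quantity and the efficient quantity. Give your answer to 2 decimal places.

Market equilibrium (private): 22.87 + 1.43Q = 146.92 - 3.99Q → Q_m = 22.8875.
Social marginal benefit = demand + MEB = 149.40 - 2.85Q.
Set SMB = MC: 149.40 - 2.85Q = 22.87 + 1.43Q → Q* = 29.5631.
Gap = |22.8875 − 29.5631| = 6.6756.

6.68 units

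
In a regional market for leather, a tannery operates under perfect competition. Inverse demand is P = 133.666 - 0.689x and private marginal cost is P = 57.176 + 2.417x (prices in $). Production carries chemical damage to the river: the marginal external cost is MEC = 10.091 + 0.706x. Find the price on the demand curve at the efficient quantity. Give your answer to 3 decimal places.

P = $121.665

Social marginal cost = private MC + MEC = 67.267 + 3.123x.
Set SMC = demand: 67.267 + 3.123x = 133.666 - 0.689x → x* = 17.4184.
Consumer price on the demand curve at x*: 133.666 − 0.689×17.4184 = 121.6647.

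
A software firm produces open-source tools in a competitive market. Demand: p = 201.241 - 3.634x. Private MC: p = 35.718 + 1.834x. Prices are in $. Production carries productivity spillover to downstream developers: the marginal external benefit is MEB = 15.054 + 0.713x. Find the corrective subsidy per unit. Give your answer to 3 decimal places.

Social marginal cost = private MC − MEB = 20.664 + 1.121x.
Set SMC = demand: 20.664 + 1.121x = 201.241 - 3.634x → x* = 37.9762.
The Pigouvian subsidy equals MEB at x*: 15.054 + 0.713×37.9762 = 42.1310.

subsidy = $42.131 per unit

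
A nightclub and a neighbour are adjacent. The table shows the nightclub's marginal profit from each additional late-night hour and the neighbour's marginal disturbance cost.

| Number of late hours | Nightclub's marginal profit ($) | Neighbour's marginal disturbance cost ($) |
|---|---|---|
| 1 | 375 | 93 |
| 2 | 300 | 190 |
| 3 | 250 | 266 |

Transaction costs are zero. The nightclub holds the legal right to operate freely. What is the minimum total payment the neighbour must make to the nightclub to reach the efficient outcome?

$250

Left alone the nightclub would choose level 3 (marginal profit stays positive).
Efficient level: k* = 2 (marginal profit ≥ marginal disturbance cost through 2).
The neighbour must at least cover the nightclub's forgone profit from cutting 3→2: 250 = 250.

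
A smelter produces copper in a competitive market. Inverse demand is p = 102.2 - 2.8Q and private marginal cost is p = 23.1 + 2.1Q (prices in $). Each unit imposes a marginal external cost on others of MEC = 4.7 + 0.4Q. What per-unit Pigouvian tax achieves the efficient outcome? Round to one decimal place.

tax = $10.3 per unit

Social marginal cost = private MC + MEC = 27.8 + 2.5Q.
Set SMC = demand: 27.8 + 2.5Q = 102.2 - 2.8Q → Q* = 14.0377.
The Pigouvian tax equals MEC at Q*: 4.7 + 0.4×14.0377 = 10.3151.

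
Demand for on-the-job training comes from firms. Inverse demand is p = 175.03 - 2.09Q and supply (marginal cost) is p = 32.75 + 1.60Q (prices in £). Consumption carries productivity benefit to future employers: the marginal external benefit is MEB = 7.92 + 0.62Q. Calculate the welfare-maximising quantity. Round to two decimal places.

Social marginal benefit = demand + MEB = 182.95 - 1.47Q.
Set SMB = MC: 182.95 - 1.47Q = 32.75 + 1.60Q → Q* = 48.9251.

Q* = 48.93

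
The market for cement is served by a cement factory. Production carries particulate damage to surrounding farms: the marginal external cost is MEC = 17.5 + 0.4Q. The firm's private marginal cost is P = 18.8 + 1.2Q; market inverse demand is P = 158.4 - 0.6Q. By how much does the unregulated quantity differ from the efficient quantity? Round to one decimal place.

Market equilibrium (private): 18.8 + 1.2Q = 158.4 - 0.6Q → Q_m = 77.5556.
Social marginal cost = private MC + MEC = 36.3 + 1.6Q.
Set SMC = demand: 36.3 + 1.6Q = 158.4 - 0.6Q → Q* = 55.5000.
Gap = |77.5556 − 55.5000| = 22.0556.

22.1 units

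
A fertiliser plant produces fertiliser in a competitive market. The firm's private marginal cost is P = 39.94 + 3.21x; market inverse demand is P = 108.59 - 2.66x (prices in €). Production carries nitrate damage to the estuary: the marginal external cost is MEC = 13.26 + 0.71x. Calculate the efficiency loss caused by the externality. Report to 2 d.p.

DWL = €35.33

Market equilibrium (private): 39.94 + 3.21x = 108.59 - 2.66x → x_m = 11.6951.
Social marginal cost = private MC + MEC = 53.20 + 3.92x.
Set SMC = demand: 53.20 + 3.92x = 108.59 - 2.66x → x* = 8.4179.
The welfare-loss triangle has base |x_m − x*| and height MEC(x_m) (the vertical gap between SMC and demand is zero at x* and MEC at x_m).
DWL = ½ × 3.2772 × 21.5635 = 35.3340.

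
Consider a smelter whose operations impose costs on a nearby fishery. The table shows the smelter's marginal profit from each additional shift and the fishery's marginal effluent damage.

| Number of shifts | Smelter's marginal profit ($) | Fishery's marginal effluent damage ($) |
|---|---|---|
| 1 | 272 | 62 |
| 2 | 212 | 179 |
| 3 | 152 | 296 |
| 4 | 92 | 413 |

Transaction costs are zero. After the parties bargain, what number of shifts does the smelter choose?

2

Bargaining reaches the level where marginal profit last exceeds marginal effluent damage.
That holds through level 2 (212 ≥ 179) but not at 3 (152 < 296).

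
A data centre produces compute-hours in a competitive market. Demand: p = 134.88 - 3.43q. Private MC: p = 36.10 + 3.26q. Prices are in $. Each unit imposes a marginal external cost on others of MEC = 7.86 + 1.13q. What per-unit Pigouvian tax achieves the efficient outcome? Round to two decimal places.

tax = $21.00 per unit

Social marginal cost = private MC + MEC = 43.96 + 4.39q.
Set SMC = demand: 43.96 + 4.39q = 134.88 - 3.43q → q* = 11.6266.
The Pigouvian tax equals MEC at q*: 7.86 + 1.13×11.6266 = 20.9981.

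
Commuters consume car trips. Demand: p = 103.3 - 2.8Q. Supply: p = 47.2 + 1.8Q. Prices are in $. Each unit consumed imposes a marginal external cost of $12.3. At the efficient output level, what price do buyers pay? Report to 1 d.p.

Social marginal benefit = demand − MEC = 91.0 - 2.8Q.
Set SMB = MC: 91.0 - 2.8Q = 47.2 + 1.8Q → Q* = 9.5217.
Consumer price on the demand curve at Q*: 103.3 − 2.8×9.5217 = 76.6392.

P = $76.6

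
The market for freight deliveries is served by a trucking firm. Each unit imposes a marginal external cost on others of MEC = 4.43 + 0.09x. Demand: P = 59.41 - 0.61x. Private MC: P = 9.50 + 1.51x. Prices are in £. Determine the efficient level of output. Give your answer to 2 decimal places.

x* = 20.58

Social marginal cost = private MC + MEC = 13.93 + 1.60x.
Set SMC = demand: 13.93 + 1.60x = 59.41 - 0.61x → x* = 20.5792.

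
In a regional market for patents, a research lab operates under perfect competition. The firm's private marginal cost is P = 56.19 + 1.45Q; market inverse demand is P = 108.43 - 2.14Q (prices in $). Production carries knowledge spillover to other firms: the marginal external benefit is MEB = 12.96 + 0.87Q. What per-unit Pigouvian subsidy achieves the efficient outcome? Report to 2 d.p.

subsidy = $33.81 per unit

Social marginal cost = private MC − MEB = 43.23 + 0.58Q.
Set SMC = demand: 43.23 + 0.58Q = 108.43 - 2.14Q → Q* = 23.9706.
The Pigouvian subsidy equals MEB at Q*: 12.96 + 0.87×23.9706 = 33.8144.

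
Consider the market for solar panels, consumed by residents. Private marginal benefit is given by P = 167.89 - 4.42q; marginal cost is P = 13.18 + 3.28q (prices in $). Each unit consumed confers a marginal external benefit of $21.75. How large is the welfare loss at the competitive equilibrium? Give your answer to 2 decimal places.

Market equilibrium (private): 13.18 + 3.28q = 167.89 - 4.42q → q_m = 20.0922.
Social marginal benefit = demand + MEB = 189.64 - 4.42q.
Set SMB = MC: 189.64 - 4.42q = 13.18 + 3.28q → q* = 22.9169.
Height of the DWL triangle at q_m is SMB(q_m) − MC(q_m) = MEB(q_m) = 21.7500.
DWL = ½ × 2.8247 × 21.7500 = 30.7186.

DWL = $30.72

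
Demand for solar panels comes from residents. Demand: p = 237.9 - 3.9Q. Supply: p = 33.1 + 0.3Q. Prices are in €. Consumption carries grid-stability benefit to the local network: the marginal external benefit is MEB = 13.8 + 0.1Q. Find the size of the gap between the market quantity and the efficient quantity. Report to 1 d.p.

4.6 units

Market equilibrium (private): 33.1 + 0.3Q = 237.9 - 3.9Q → Q_m = 48.7619.
Social marginal benefit = demand + MEB = 251.7 - 3.8Q.
Set SMB = MC: 251.7 - 3.8Q = 33.1 + 0.3Q → Q* = 53.3171.
Gap = |48.7619 − 53.3171| = 4.5552.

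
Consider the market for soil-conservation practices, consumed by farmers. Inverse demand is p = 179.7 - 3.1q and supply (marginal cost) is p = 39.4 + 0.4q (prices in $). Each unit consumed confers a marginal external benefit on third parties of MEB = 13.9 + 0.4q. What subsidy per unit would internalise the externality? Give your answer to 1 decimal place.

Social marginal benefit = demand + MEB = 193.6 - 2.7q.
Set SMB = MC: 193.6 - 2.7q = 39.4 + 0.4q → q* = 49.7419.
The Pigouvian subsidy equals MEB at q*: 13.9 + 0.4×49.7419 = 33.7968.

subsidy = $33.8 per unit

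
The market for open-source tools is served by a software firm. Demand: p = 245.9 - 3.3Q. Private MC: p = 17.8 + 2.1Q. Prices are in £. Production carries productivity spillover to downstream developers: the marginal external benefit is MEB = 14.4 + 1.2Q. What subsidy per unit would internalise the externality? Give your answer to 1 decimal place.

Social marginal cost = private MC − MEB = 3.4 + 0.9Q.
Set SMC = demand: 3.4 + 0.9Q = 245.9 - 3.3Q → Q* = 57.7381.
The Pigouvian subsidy equals MEB at Q*: 14.4 + 1.2×57.7381 = 83.6857.

subsidy = £83.7 per unit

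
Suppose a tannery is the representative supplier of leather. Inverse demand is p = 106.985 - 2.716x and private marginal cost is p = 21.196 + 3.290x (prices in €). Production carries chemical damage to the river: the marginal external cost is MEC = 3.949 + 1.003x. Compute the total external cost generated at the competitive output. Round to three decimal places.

Market equilibrium (private): 21.196 + 3.290x = 106.985 - 2.716x → x_m = 14.2839.
Total external cost = ∫₀^{x_m} (3.949 + 1.003x) dx = 3.949×14.2839 + ½×1.003×14.2839² = 158.7281.

€158.728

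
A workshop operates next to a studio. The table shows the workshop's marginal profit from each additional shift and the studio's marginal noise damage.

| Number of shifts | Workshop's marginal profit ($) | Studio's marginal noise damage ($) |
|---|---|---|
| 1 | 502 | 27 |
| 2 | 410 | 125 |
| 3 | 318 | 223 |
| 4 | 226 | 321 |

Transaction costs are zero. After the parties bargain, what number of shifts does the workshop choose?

Bargaining reaches the level where marginal profit last exceeds marginal noise damage.
That holds through level 3 (318 ≥ 223) but not at 4 (226 < 321).

3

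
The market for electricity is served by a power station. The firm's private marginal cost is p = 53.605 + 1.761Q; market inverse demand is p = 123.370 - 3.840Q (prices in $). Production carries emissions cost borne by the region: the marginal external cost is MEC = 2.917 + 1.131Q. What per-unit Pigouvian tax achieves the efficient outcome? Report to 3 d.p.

tax = $14.148 per unit

Social marginal cost = private MC + MEC = 56.522 + 2.892Q.
Set SMC = demand: 56.522 + 2.892Q = 123.370 - 3.840Q → Q* = 9.9299.
The Pigouvian tax equals MEC at Q*: 2.917 + 1.131×9.9299 = 14.1477.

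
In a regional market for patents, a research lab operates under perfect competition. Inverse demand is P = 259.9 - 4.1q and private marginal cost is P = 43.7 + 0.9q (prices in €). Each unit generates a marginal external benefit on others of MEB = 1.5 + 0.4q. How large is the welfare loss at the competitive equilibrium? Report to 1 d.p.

DWL = €38.4

Market equilibrium (private): 43.7 + 0.9q = 259.9 - 4.1q → q_m = 43.2400.
Social marginal cost = private MC − MEB = 42.2 + 0.5q.
Set SMC = demand: 42.2 + 0.5q = 259.9 - 4.1q → q* = 47.3261.
Between q* and q_m the wedge demand − SMC runs linearly from 0 to MEB(q_m), so the loss is a triangle.
DWL = ½ × 4.0861 × 18.7960 = 38.4012.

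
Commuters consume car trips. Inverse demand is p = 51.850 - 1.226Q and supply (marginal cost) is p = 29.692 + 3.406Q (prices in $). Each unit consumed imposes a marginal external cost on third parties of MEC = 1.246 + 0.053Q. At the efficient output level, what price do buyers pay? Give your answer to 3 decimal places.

P = $46.378

Social marginal benefit = demand − MEC = 50.604 - 1.279Q.
Set SMB = MC: 50.604 - 1.279Q = 29.692 + 3.406Q → Q* = 4.4636.
Consumer price on the demand curve at Q*: 51.850 − 1.226×4.4636 = 46.3776.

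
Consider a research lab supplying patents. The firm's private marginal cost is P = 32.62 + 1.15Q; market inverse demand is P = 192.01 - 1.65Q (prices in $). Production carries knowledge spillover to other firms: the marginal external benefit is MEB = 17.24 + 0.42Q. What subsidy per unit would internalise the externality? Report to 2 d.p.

Social marginal cost = private MC − MEB = 15.38 + 0.73Q.
Set SMC = demand: 15.38 + 0.73Q = 192.01 - 1.65Q → Q* = 74.2143.
The Pigouvian subsidy equals MEB at Q*: 17.24 + 0.42×74.2143 = 48.4100.

subsidy = $48.41 per unit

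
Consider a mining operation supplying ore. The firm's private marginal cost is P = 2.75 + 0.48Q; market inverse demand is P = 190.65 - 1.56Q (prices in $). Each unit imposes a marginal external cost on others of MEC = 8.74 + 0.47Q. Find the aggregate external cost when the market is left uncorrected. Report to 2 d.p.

Market equilibrium (private): 2.75 + 0.48Q = 190.65 - 1.56Q → Q_m = 92.1078.
Total external cost = ∫₀^{Q_m} (8.74 + 0.47Q) dQ = 8.74×92.1078 + ½×0.47×92.1078² = 2798.7262.

$2798.73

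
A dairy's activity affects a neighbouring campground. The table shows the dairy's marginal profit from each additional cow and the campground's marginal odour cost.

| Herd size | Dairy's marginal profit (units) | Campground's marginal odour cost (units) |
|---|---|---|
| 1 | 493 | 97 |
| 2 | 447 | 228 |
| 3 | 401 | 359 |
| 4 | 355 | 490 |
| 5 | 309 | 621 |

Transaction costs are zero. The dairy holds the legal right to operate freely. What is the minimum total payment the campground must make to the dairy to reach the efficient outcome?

Left alone the dairy would choose level 5 (marginal profit stays positive).
Efficient level: k* = 3 (marginal profit ≥ marginal odour cost through 3).
The campground must at least cover the dairy's forgone profit from cutting 5→3: 355 + 309 = 664.

664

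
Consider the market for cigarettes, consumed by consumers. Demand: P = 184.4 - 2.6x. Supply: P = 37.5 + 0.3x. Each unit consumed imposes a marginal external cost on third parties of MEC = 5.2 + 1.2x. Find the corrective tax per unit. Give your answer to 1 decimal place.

Social marginal benefit = demand − MEC = 179.2 - 3.8x.
Set SMB = MC: 179.2 - 3.8x = 37.5 + 0.3x → x* = 34.5610.
The Pigouvian tax equals MEC at x*: 5.2 + 1.2×34.5610 = 46.6732.

tax = 46.7 per unit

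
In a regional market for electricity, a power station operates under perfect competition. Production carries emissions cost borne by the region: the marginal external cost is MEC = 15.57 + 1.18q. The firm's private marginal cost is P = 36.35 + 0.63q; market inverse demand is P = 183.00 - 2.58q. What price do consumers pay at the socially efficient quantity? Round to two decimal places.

P = 105.96

Social marginal cost = private MC + MEC = 51.92 + 1.81q.
Set SMC = demand: 51.92 + 1.81q = 183.00 - 2.58q → q* = 29.8588.
Consumer price on the demand curve at q*: 183.00 − 2.58×29.8588 = 105.9643.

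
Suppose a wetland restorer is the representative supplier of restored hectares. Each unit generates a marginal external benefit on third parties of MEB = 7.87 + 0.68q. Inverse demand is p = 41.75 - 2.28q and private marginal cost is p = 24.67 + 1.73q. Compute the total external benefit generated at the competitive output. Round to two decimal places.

39.69

Market equilibrium (private): 24.67 + 1.73q = 41.75 - 2.28q → q_m = 4.2594.
Total external benefit = ∫₀^{q_m} (7.87 + 0.68q) dq = 7.87×4.2594 + ½×0.68×4.2594² = 39.6899.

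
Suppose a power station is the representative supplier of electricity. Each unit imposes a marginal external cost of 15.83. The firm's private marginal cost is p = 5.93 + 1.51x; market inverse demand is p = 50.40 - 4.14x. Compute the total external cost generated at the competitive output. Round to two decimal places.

124.59

Market equilibrium (private): 5.93 + 1.51x = 50.40 - 4.14x → x_m = 7.8708.
Total external cost = MEC × x_m = 15.83 × 7.8708 = 124.5948.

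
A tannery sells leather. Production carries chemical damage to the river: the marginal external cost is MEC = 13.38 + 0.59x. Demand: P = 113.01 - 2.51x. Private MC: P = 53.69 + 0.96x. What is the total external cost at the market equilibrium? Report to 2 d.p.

314.94

Market equilibrium (private): 53.69 + 0.96x = 113.01 - 2.51x → x_m = 17.0951.
Total external cost = ∫₀^{x_m} (13.38 + 0.59x) dx = 13.38×17.0951 + ½×0.59×17.0951² = 314.9440.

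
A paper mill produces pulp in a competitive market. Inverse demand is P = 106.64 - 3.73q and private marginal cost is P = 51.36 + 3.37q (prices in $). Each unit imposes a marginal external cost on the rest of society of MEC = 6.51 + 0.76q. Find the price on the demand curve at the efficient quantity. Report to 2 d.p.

Social marginal cost = private MC + MEC = 57.87 + 4.13q.
Set SMC = demand: 57.87 + 4.13q = 106.64 - 3.73q → q* = 6.2048.
Consumer price on the demand curve at q*: 106.64 − 3.73×6.2048 = 83.4961.

P = $83.50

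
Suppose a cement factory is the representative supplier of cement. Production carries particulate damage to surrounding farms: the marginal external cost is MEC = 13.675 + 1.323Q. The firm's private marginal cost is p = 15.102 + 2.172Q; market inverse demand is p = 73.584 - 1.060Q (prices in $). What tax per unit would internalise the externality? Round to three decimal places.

Social marginal cost = private MC + MEC = 28.777 + 3.495Q.
Set SMC = demand: 28.777 + 3.495Q = 73.584 - 1.060Q → Q* = 9.8369.
The Pigouvian tax equals MEC at Q*: 13.675 + 1.323×9.8369 = 26.6892.

tax = $26.689 per unit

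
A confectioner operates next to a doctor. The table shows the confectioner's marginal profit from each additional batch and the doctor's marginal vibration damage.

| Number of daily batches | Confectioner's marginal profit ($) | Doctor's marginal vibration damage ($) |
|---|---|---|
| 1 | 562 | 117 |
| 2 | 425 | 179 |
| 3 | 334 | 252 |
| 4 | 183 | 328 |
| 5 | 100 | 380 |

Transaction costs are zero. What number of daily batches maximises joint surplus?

3

Bargaining reaches the level where marginal profit last exceeds marginal vibration damage.
That holds through level 3 (334 ≥ 252) but not at 4 (183 < 328).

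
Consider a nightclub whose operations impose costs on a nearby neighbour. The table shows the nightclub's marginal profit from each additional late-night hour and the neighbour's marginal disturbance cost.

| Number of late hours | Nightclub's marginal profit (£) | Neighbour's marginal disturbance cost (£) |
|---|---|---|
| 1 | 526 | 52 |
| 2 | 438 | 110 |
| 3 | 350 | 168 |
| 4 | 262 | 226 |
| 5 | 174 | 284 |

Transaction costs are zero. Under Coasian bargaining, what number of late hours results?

4

Bargaining reaches the level where marginal profit last exceeds marginal disturbance cost.
That holds through level 4 (262 ≥ 226) but not at 5 (174 < 284).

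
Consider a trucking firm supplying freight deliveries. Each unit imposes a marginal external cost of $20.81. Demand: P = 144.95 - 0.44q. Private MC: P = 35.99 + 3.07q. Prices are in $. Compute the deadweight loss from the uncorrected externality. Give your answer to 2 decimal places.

Market equilibrium (private): 35.99 + 3.07q = 144.95 - 0.44q → q_m = 31.0427.
Social marginal cost = private MC + MEC = 56.80 + 3.07q.
Set SMC = demand: 56.80 + 3.07q = 144.95 - 0.44q → q* = 25.1140.
Height of the DWL triangle at q_m is SMC(q_m) − demand(q_m) = MEC(q_m) = 20.8100.
DWL = ½ × 5.9287 × 20.8100 = 61.6881.

DWL = $61.69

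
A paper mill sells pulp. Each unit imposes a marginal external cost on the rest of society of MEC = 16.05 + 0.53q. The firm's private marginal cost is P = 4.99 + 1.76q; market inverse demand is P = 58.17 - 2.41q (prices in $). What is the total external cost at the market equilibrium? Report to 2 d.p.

$247.78

Market equilibrium (private): 4.99 + 1.76q = 58.17 - 2.41q → q_m = 12.7530.
Total external cost = ∫₀^{q_m} (16.05 + 0.53q) dq = 16.05×12.7530 + ½×0.53×12.7530² = 247.7850.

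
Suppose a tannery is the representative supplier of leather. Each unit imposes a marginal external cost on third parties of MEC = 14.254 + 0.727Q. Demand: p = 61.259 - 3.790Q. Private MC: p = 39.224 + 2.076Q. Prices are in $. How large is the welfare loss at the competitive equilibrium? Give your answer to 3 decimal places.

DWL = $21.878

Market equilibrium (private): 39.224 + 2.076Q = 61.259 - 3.790Q → Q_m = 3.7564.
Social marginal cost = private MC + MEC = 53.478 + 2.803Q.
Set SMC = demand: 53.478 + 2.803Q = 61.259 - 3.790Q → Q* = 1.1802.
Between Q* and Q_m the wedge SMC − demand runs linearly from 0 to MEC(Q_m), so the loss is a triangle.
DWL = ½ × 2.5762 × 16.9849 = 21.8782.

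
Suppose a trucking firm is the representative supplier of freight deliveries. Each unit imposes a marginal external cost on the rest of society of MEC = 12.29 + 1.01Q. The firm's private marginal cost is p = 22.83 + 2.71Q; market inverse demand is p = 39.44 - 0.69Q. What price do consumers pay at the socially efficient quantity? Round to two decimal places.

P = 38.76

Social marginal cost = private MC + MEC = 35.12 + 3.72Q.
Set SMC = demand: 35.12 + 3.72Q = 39.44 - 0.69Q → Q* = 0.9796.
Consumer price on the demand curve at Q*: 39.44 − 0.69×0.9796 = 38.7641.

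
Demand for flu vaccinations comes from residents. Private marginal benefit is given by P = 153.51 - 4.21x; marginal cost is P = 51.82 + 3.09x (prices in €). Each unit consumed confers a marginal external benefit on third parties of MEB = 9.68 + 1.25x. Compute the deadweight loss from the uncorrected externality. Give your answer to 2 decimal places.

DWL = €60.66

Market equilibrium (private): 51.82 + 3.09x = 153.51 - 4.21x → x_m = 13.9301.
Social marginal benefit = demand + MEB = 163.19 - 2.96x.
Set SMB = MC: 163.19 - 2.96x = 51.82 + 3.09x → x* = 18.4083.
The loss is the area between SMB and MC from x* to x_m; with linear curves that's a triangle of height MEB(x_m).
DWL = ½ × 4.4782 × 27.0927 = 60.6633.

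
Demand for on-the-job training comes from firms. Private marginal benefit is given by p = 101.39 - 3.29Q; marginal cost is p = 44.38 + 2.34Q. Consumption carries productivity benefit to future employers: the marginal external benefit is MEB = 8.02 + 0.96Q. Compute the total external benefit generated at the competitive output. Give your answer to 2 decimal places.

Market equilibrium (private): 44.38 + 2.34Q = 101.39 - 3.29Q → Q_m = 10.1261.
Total external benefit = ∫₀^{Q_m} (8.02 + 0.96Q) dQ = 8.02×10.1261 + ½×0.96×10.1261² = 130.4295.

130.43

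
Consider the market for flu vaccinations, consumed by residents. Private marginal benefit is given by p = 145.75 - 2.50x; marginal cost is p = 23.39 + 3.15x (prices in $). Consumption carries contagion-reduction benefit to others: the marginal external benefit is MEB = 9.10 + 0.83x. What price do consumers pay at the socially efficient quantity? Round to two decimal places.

Social marginal benefit = demand + MEB = 154.85 - 1.67x.
Set SMB = MC: 154.85 - 1.67x = 23.39 + 3.15x → x* = 27.2739.
Consumer price on the demand curve at x*: 145.75 − 2.50×27.2739 = 77.5653.

P = $77.57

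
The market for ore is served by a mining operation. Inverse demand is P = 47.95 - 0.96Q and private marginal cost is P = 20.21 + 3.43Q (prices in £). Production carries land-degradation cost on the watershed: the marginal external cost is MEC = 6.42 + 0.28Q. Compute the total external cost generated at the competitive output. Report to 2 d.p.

Market equilibrium (private): 20.21 + 3.43Q = 47.95 - 0.96Q → Q_m = 6.3189.
Total external cost = ∫₀^{Q_m} (6.42 + 0.28Q) dQ = 6.42×6.3189 + ½×0.28×6.3189² = 46.1573.

£46.16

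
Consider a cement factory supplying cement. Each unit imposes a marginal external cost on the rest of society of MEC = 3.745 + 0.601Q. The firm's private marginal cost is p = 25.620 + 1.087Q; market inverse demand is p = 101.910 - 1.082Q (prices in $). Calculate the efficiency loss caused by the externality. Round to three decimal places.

DWL = $111.771

Market equilibrium (private): 25.620 + 1.087Q = 101.910 - 1.082Q → Q_m = 35.1729.
Social marginal cost = private MC + MEC = 29.365 + 1.688Q.
Set SMC = demand: 29.365 + 1.688Q = 101.910 - 1.082Q → Q* = 26.1895.
Between Q* and Q_m the wedge SMC − demand runs linearly from 0 to MEC(Q_m), so the loss is a triangle.
DWL = ½ × 8.9834 × 24.8839 = 111.7710.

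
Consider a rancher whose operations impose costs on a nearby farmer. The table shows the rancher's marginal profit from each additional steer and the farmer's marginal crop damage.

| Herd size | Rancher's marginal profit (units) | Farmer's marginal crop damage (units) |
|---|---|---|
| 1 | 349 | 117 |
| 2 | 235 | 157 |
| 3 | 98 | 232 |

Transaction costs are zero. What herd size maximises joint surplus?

2

Bargaining reaches the level where marginal profit last exceeds marginal crop damage.
That holds through level 2 (235 ≥ 157) but not at 3 (98 < 232).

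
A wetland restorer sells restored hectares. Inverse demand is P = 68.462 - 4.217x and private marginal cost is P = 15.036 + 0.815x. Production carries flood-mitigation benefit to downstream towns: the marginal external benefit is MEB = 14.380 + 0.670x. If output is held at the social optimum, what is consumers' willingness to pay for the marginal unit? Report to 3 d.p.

P = 2.910

Social marginal cost = private MC − MEB = 0.656 + 0.145x.
Set SMC = demand: 0.656 + 0.145x = 68.462 - 4.217x → x* = 15.5447.
Consumer price on the demand curve at x*: 68.462 − 4.217×15.5447 = 2.9100.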